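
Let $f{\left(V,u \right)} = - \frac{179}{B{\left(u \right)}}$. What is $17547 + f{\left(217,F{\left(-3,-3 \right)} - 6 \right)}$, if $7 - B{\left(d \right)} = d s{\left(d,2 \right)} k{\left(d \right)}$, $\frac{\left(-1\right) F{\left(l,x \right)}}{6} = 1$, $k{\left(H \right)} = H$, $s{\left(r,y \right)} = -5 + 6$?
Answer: $\frac{2404118}{137} \approx 17548.0$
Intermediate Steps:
$s{\left(r,y \right)} = 1$
$F{\left(l,x \right)} = -6$ ($F{\left(l,x \right)} = \left(-6\right) 1 = -6$)
$B{\left(d \right)} = 7 - d^{2}$ ($B{\left(d \right)} = 7 - d 1 d = 7 - d d = 7 - d^{2}$)
$f{\left(V,u \right)} = - \frac{179}{7 - u^{2}}$
$17547 + f{\left(217,F{\left(-3,-3 \right)} - 6 \right)} = 17547 + \frac{179}{-7 + \left(-6 - 6\right)^{2}} = 17547 + \frac{179}{-7 + \left(-12\right)^{2}} = 17547 + \frac{179}{-7 + 144} = 17547 + \frac{179}{137} = \frac{2404118}{137}$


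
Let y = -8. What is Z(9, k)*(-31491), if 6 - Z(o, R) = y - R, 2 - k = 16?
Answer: 0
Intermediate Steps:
k = -14 (k = 2 - 1*16 = 2 - 16 = -14)
Z(o, R) = 14 + R (Z(o, R) = 6 - (-8 - R) = 6 + (8 + R) = 14 + R)
Z(9, k)*(-31491) = (14 - 14)*(-31491) = 0*(-31491) = 0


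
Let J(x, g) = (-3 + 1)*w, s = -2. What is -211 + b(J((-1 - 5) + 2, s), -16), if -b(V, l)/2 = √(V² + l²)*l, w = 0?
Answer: 301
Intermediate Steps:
J(x, g) = 0 (J(x, g) = (-3 + 1)*0 = -2*0 = 0)
b(V, l) = -2*l*√(V² + l²) (b(V, l) = -2*√(V² + l²)*l = -2*l*√(V² + l²))
-211 + b(J((-1 - 5) + 2, s), -16) = -211 - 2*(-16)*√(0² + (-16)²) = -211 - 2*(-16)*√(0 + 256) = -211 - 2*(-16)*√256 = -211 - 2*(-16)*16 = -211 + 512 = 301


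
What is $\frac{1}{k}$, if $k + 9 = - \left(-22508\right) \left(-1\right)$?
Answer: $- \frac{1}{22517} \approx -4.4411 \cdot 10^{-5}$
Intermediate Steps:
$k = -22517$ ($k = -9 - \left(-22508\right) \left(-1\right) = -9 - 22508 = -22517$)
$\frac{1}{k} = \frac{1}{-22517} = - \frac{1}{22517}$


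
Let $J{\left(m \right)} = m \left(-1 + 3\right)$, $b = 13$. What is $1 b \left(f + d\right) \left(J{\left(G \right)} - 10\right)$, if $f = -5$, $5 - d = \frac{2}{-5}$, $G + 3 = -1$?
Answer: $- \frac{468}{5} \approx -93.6$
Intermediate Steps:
$G = -4$ ($G = -3 - 1 = -4$)
$d = \frac{27}{5}$ ($d = 5 - \frac{2}{-5} = 5 - 2 \left(- \frac{1}{5}\right) = 5 - - \frac{2}{5} = 5 + \frac{2}{5} = \frac{27}{5} \approx 5.4$)
$J{\left(m \right)} = 2 m$ ($J{\left(m \right)} = m 2 = 2 m$)
$1 b \left(f + d\right) \left(J{\left(G \right)} - 10\right) = 1 \cdot 13 \left(-5 + \frac{27}{5}\right) \left(2 \left(-4\right) - 10\right) = 13 \frac{2 \left(-8 - 10\right)}{5} = 13 \cdot \frac{2}{5} \left(-18\right) = 13 \left(- \frac{36}{5}\right) = - \frac{468}{5}$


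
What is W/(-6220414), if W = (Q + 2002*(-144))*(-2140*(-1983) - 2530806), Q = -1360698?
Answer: 1412203153302/3110207 ≈ 4.5405e+5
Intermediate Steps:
W = -2824406306604 (W = (-1360698 + 2002*(-144))*(-2140*(-1983) - 2530806) = (-1360698 - 288288)*(4243620 - 2530806) = -1648986*1712814 = -2824406306604)
W/(-6220414) = -2824406306604/(-6220414) = -2824406306604*(-1/6220414) = 1412203153302/3110207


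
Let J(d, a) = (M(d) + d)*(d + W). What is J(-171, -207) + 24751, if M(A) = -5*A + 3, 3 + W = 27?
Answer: -76238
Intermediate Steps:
W = 24 (W = -3 + 27 = 24)
M(A) = 3 - 5*A
J(d, a) = (3 - 4*d)*(24 + d) (J(d, a) = ((3 - 5*d) + d)*(d + 24) = (3 - 4*d)*(24 + d))
J(-171, -207) + 24751 = (72 - 93*(-171) - 4*(-171)**2) + 24751 = (72 + 15903 - 4*29241) + 24751 = (72 + 15903 - 116964) + 24751 = -100989 + 24751 = -76238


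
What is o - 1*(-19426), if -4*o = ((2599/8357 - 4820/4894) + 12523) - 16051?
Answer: 1661173981945/81798316 ≈ 20308.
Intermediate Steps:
o = 72159895329/81798316 (o = -(((2599/8357 - 4820/4894) + 12523) - 16051)/4 = -(((2599*(1/8357) - 4820*1/4894) + 12523) - 16051)/4 = -(((2599/8357 - 2410/2447) + 12523) - 16051)/4 = -((-13780617/20449579 + 12523) - 16051)/4 = -(256076297200/20449579 - 16051)/4 = -1/4*(-72159895329/20449579) = 72159895329/81798316 ≈ 882.17)
o - 1*(-19426) = 72159895329/81798316 - 1*(-19426) = 72159895329/81798316 + 19426 = 1661173981945/81798316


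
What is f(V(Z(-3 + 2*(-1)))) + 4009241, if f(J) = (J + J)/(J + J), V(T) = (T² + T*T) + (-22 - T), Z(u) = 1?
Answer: 4009242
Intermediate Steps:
V(T) = -22 - T + 2*T² (V(T) = (T² + T²) + (-22 - T) = 2*T² + (-22 - T) = -22 - T + 2*T²)
f(J) = 1 (f(J) = (2*J)/((2*J)) = (2*J)*(1/(2*J)) = 1)
f(V(Z(-3 + 2*(-1)))) + 4009241 = 1 + 4009241 = 4009242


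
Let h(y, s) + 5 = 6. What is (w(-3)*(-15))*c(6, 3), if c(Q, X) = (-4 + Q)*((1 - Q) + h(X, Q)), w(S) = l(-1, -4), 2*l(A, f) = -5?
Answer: -300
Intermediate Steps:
l(A, f) = -5/2 (l(A, f) = (½)*(-5) = -5/2)
w(S) = -5/2
h(y, s) = 1 (h(y, s) = -5 + 6 = 1)
c(Q, X) = (-4 + Q)*(2 - Q) (c(Q, X) = (-4 + Q)*((1 - Q) + 1) = (-4 + Q)*(2 - Q))
(w(-3)*(-15))*c(6, 3) = (-5/2*(-15))*(-8 - 1*6² + 6*6) = 75*(-8 - 1*36 + 36)/2 = 75*(-8 - 36 + 36)/2 = (75/2)*(-8) = -300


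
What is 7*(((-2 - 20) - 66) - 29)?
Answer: -819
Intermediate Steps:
7*(((-2 - 20) - 66) - 29) = 7*((-22 - 66) - 29) = 7*(-88 - 29) = 7*(-117) = -819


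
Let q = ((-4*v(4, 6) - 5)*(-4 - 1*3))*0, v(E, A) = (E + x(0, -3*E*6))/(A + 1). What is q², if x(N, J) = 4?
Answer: 0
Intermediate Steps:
v(E, A) = (4 + E)/(1 + A) (v(E, A) = (E + 4)/(A + 1) = (4 + E)/(1 + A))
q = 0 (q = ((-4*(4 + 4)/(1 + 6) - 5)*(-4 - 1*3))*0 = ((-4*8/7 - 5)*(-4 - 3))*0 = ((-4*8/7 - 5)*(-7))*0 = ((-32/7 - 5)*(-7))*0 = -67/7*(-7)*0 = 67*0 = 0)
q² = 0² = 0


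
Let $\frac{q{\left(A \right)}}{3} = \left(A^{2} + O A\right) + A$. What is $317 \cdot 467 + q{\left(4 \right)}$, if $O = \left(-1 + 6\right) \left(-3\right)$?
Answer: $147919$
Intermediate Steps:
$O = -15$ ($O = 5 \left(-3\right) = -15$)
$q{\left(A \right)} = - 42 A + 3 A^{2}$ ($q{\left(A \right)} = 3 \left(\left(A^{2} - 15 A\right) + A\right) = 3 \left(A^{2} - 14 A\right) = - 42 A + 3 A^{2}$)
$317 \cdot 467 + q{\left(4 \right)} = 317 \cdot 467 + 3 \cdot 4 \left(-14 + 4\right) = 148039 + 3 \cdot 4 \left(-10\right) = 148039 - 120 = 147919$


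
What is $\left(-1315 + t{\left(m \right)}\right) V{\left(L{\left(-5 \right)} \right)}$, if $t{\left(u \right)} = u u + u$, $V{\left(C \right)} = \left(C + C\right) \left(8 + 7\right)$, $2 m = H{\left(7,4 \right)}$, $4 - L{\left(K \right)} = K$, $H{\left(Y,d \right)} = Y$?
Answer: $- \frac{701595}{2} \approx -3.508 \cdot 10^{5}$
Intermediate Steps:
$L{\left(K \right)} = 4 - K$
$m = \frac{7}{2}$ ($m = \frac{1}{2} \cdot 7 = \frac{7}{2} \approx 3.5$)
$V{\left(C \right)} = 30 C$ ($V{\left(C \right)} = 2 C 15 = 30 C$)
$t{\left(u \right)} = u + u^{2}$ ($t{\left(u \right)} = u^{2} + u = u + u^{2}$)
$\left(-1315 + t{\left(m \right)}\right) V{\left(L{\left(-5 \right)} \right)} = \left(-1315 + \frac{7 \left(1 + \frac{7}{2}\right)}{2}\right) 30 \left(4 - -5\right) = \left(-1315 + \frac{7}{2} \cdot \frac{9}{2}\right) 30 \left(4 + 5\right) = \left(-1315 + \frac{63}{4}\right) 30 \cdot 9 = \left(- \frac{5197}{4}\right) 270 = - \frac{701595}{2}$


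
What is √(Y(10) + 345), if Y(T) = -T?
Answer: √335 ≈ 18.303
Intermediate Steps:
√(Y(10) + 345) = √(-1*10 + 345) = √(-10 + 345) = √335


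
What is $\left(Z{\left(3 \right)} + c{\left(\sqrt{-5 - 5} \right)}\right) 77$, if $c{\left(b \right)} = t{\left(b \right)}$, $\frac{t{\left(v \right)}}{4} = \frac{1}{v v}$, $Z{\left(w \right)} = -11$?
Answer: $- \frac{4389}{5} \approx -877.8$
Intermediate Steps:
$t{\left(v \right)} = \frac{4}{v^{2}}$ ($t{\left(v \right)} = 4 \frac{1}{v v} = \frac{4}{v^{2}}$)
$c{\left(b \right)} = \frac{4}{b^{2}}$
$\left(Z{\left(3 \right)} + c{\left(\sqrt{-5 - 5} \right)}\right) 77 = \left(-11 + \frac{4}{-5 - 5}\right) 77 = \left(-11 + \frac{4}{-10}\right) 77 = \left(-11 + 4 \left(- \frac{1}{10}\right)\right) 77 = \left(-11 - \frac{2}{5}\right) 77 = \left(- \frac{57}{5}\right) 77 = - \frac{4389}{5}$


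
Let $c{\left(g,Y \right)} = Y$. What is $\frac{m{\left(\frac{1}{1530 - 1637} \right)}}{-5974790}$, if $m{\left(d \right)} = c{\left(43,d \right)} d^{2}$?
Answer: $\frac{1}{7319374665970} \approx 1.3662 \cdot 10^{-13}$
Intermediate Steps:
$m{\left(d \right)} = d^{3}$ ($m{\left(d \right)} = d d^{2} = d^{3}$)
$\frac{m{\left(\frac{1}{1530 - 1637} \right)}}{-5974790} = \frac{\left(\frac{1}{1530 - 1637}\right)^{3}}{-5974790} = \left(\frac{1}{-107}\right)^{3} \left(- \frac{1}{5974790}\right) = \left(- \frac{1}{107}\right)^{3} \left(- \frac{1}{5974790}\right) = \left(- \frac{1}{1225043}\right) \left(- \frac{1}{5974790}\right) = \frac{1}{7319374665970}$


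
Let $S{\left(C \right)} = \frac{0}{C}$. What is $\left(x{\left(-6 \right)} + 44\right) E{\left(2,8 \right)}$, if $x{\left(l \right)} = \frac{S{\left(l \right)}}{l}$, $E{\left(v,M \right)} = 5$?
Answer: $220$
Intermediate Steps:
$S{\left(C \right)} = 0$
$x{\left(l \right)} = 0$ ($x{\left(l \right)} = \frac{0}{l} = 0$)
$\left(x{\left(-6 \right)} + 44\right) E{\left(2,8 \right)} = \left(0 + 44\right) 5 = 44 \cdot 5 = 220$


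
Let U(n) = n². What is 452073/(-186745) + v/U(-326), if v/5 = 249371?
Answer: 184799426827/19846511620 ≈ 9.3114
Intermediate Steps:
v = 1246855 (v = 5*249371 = 1246855)
452073/(-186745) + v/U(-326) = 452073/(-186745) + 1246855/((-326)²) = 452073*(-1/186745) + 1246855/106276 = -452073/186745 + 1246855*(1/106276) = -452073/186745 + 1246855/106276 = 184799426827/19846511620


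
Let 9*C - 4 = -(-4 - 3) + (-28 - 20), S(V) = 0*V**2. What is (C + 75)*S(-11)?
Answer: 0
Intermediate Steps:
S(V) = 0
C = -37/9 (C = 4/9 + (-(-4 - 3) + (-28 - 20))/9 = 4/9 + (-1*(-7) - 48)/9 = 4/9 + (7 - 48)/9 = 4/9 + (1/9)*(-41) = 4/9 - 41/9 = -37/9 ≈ -4.1111)
(C + 75)*S(-11) = (-37/9 + 75)*0 = (638/9)*0 = 0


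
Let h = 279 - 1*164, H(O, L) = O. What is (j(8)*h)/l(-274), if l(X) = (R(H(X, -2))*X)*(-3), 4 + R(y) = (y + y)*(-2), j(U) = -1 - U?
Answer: -115/99736 ≈ -0.0011530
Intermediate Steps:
R(y) = -4 - 4*y (R(y) = -4 + (y + y)*(-2) = -4 + (2*y)*(-2) = -4 - 4*y)
h = 115 (h = 279 - 164 = 115)
l(X) = -3*X*(-4 - 4*X) (l(X) = ((-4 - 4*X)*X)*(-3) = (X*(-4 - 4*X))*(-3) = -3*X*(-4 - 4*X))
(j(8)*h)/l(-274) = ((-1 - 1*8)*115)/((12*(-274)*(1 - 274))) = ((-1 - 8)*115)/((12*(-274)*(-273))) = -9*115/897624 = -1035*1/897624 = -115/99736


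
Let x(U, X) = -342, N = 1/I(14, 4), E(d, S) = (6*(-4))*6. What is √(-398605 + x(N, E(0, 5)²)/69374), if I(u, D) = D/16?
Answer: I*√479596746314722/34687 ≈ 631.35*I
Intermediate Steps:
E(d, S) = -144 (E(d, S) = -24*6 = -144)
I(u, D) = D/16 (I(u, D) = D*(1/16) = D/16)
N = 4 (N = 1/((1/16)*4) = 1/(¼) = 4)
√(-398605 + x(N, E(0, 5)²)/69374) = √(-398605 - 342/69374) = √(-398605 - 342*1/69374) = √(-398605 - 171/34687) = √(-13826411806/34687) = I*√479596746314722/34687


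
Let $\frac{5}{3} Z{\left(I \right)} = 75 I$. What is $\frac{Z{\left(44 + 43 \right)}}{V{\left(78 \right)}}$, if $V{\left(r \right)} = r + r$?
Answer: $\frac{1305}{52} \approx 25.096$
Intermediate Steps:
$Z{\left(I \right)} = 45 I$ ($Z{\left(I \right)} = \frac{3 \cdot 75 I}{5} = 45 I$)
$V{\left(r \right)} = 2 r$
$\frac{Z{\left(44 + 43 \right)}}{V{\left(78 \right)}} = \frac{45 \left(44 + 43\right)}{2 \cdot 78} = \frac{45 \cdot 87}{156} = 3915 \cdot \frac{1}{156} = \frac{1305}{52}$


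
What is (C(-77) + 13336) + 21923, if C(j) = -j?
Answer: 35336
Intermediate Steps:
(C(-77) + 13336) + 21923 = (-1*(-77) + 13336) + 21923 = (77 + 13336) + 21923 = 13413 + 21923 = 35336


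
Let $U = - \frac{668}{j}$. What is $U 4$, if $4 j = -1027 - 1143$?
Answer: $\frac{5344}{1085} \approx 4.9253$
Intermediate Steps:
$j = - \frac{1085}{2}$ ($j = \frac{-1027 - 1143}{4} = \frac{1}{4} \left(-2170\right) = - \frac{1085}{2} \approx -542.5$)
$U = \frac{1336}{1085}$ ($U = - \frac{668}{- \frac{1085}{2}} = \left(-668\right) \left(- \frac{2}{1085}\right) = \frac{1336}{1085} \approx 1.2313$)
$U 4 = \frac{1336}{1085} \cdot 4 = \frac{5344}{1085}$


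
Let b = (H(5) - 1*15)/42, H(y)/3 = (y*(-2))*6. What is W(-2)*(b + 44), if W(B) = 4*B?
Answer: -2204/7 ≈ -314.86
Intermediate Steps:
H(y) = -36*y (H(y) = 3*((y*(-2))*6) = 3*(-2*y*6) = 3*(-12*y) = -36*y)
b = -65/14 (b = (-36*5 - 1*15)/42 = (-180 - 15)*(1/42) = -195*1/42 = -65/14 ≈ -4.6429)
W(-2)*(b + 44) = (4*(-2))*(-65/14 + 44) = -8*551/14 = -2204/7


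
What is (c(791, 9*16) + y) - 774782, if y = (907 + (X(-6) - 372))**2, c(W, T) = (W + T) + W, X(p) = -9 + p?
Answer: -502656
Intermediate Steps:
c(W, T) = T + 2*W (c(W, T) = (T + W) + W = T + 2*W)
y = 270400 (y = (907 + ((-9 - 6) - 372))**2 = (907 + (-15 - 372))**2 = (907 - 387)**2 = 520**2 = 270400)
(c(791, 9*16) + y) - 774782 = ((9*16 + 2*791) + 270400) - 774782 = ((144 + 1582) + 270400) - 774782 = (1726 + 270400) - 774782 = 272126 - 774782 = -502656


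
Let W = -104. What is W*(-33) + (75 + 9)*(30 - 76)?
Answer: -432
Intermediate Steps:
W*(-33) + (75 + 9)*(30 - 76) = -104*(-33) + (75 + 9)*(30 - 76) = 3432 + 84*(-46) = 3432 - 3864 = -432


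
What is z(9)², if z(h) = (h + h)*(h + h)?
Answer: 104976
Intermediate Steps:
z(h) = 4*h² (z(h) = (2*h)*(2*h) = 4*h²)
z(9)² = (4*9²)² = (4*81)² = 324² = 104976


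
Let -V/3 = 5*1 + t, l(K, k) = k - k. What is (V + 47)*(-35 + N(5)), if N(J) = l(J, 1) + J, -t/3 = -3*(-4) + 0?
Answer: -4200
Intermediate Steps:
l(K, k) = 0
t = -36 (t = -3*(-3*(-4) + 0) = -3*(12 + 0) = -3*12 = -36)
V = 93 (V = -3*(5*1 - 36) = -3*(5 - 36) = -3*(-31) = 93)
N(J) = J (N(J) = 0 + J = J)
(V + 47)*(-35 + N(5)) = (93 + 47)*(-35 + 5) = 140*(-30) = -4200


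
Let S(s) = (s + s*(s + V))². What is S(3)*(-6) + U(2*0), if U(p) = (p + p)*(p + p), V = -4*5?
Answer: -13824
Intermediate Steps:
V = -20
S(s) = (s + s*(-20 + s))² (S(s) = (s + s*(s - 20))² = (s + s*(-20 + s))²)
U(p) = 4*p² (U(p) = (2*p)*(2*p) = 4*p²)
S(3)*(-6) + U(2*0) = (3²*(-19 + 3)²)*(-6) + 4*(2*0)² = (9*(-16)²)*(-6) + 4*0² = (9*256)*(-6) + 4*0 = 2304*(-6) + 0 = -13824 + 0 = -13824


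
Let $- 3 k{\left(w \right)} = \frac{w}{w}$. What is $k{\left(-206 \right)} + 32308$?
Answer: $\frac{96923}{3} \approx 32308.0$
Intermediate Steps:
$k{\left(w \right)} = - \frac{1}{3}$ ($k{\left(w \right)} = - \frac{w \frac{1}{w}}{3} = \left(- \frac{1}{3}\right) 1 = - \frac{1}{3}$)
$k{\left(-206 \right)} + 32308 = - \frac{1}{3} + 32308 = \frac{96923}{3}$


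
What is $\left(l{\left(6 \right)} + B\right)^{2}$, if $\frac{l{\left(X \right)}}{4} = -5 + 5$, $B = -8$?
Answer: $64$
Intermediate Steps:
$l{\left(X \right)} = 0$ ($l{\left(X \right)} = 4 \left(-5 + 5\right) = 4 \cdot 0 = 0$)
$\left(l{\left(6 \right)} + B\right)^{2} = \left(0 - 8\right)^{2} = \left(-8\right)^{2} = 64$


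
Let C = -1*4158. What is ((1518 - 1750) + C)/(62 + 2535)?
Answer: -4390/2597 ≈ -1.6904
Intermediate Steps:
C = -4158
((1518 - 1750) + C)/(62 + 2535) = ((1518 - 1750) - 4158)/(62 + 2535) = (-232 - 4158)/2597 = -4390*1/2597 = -4390/2597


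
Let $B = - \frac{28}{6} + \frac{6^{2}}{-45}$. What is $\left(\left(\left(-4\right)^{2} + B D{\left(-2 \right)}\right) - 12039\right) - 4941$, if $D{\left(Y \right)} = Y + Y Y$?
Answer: $- \frac{254624}{15} \approx -16975.0$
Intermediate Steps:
$D{\left(Y \right)} = Y + Y^{2}$
$B = - \frac{82}{15}$ ($B = \left(-28\right) \frac{1}{6} + 36 \left(- \frac{1}{45}\right) = - \frac{14}{3} - \frac{4}{5} = - \frac{82}{15} \approx -5.4667$)
$\left(\left(\left(-4\right)^{2} + B D{\left(-2 \right)}\right) - 12039\right) - 4941 = \left(\left(\left(-4\right)^{2} - \frac{82 \left(- 2 \left(1 - 2\right)\right)}{15}\right) - 12039\right) - 4941 = \left(\left(16 - \frac{82 \left(\left(-2\right) \left(-1\right)\right)}{15}\right) - 12039\right) - 4941 = \left(\left(16 - \frac{164}{15}\right) - 12039\right) - 4941 = \left(\frac{76}{15} - 12039\right) - 4941 = - \frac{180509}{15} - 4941 = - \frac{254624}{15}$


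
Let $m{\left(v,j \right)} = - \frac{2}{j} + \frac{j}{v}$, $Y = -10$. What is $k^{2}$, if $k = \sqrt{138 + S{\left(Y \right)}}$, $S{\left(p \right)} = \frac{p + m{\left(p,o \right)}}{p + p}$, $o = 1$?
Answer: $\frac{27721}{200} \approx 138.6$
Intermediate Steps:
$S{\left(p \right)} = \frac{-2 + p + \frac{1}{p}}{2 p}$ ($S{\left(p \right)} = \frac{p + \left(- \frac{2}{1} + 1 \frac{1}{p}\right)}{p + p} = \frac{p + \left(\left(-2\right) 1 + \frac{1}{p}\right)}{2 p} = \left(p - \left(2 - \frac{1}{p}\right)\right) \frac{1}{2 p} = \left(-2 + p + \frac{1}{p}\right) \frac{1}{2 p} = \frac{-2 + p + \frac{1}{p}}{2 p}$)
$k = \frac{\sqrt{55442}}{20}$ ($k = \sqrt{138 + \frac{1 - 10 \left(-2 - 10\right)}{2 \cdot 100}} = \sqrt{138 + \frac{1}{2} \cdot \frac{1}{100} \left(1 - -120\right)} = \sqrt{138 + \frac{1}{2} \cdot \frac{1}{100} \left(1 + 120\right)} = \sqrt{138 + \frac{1}{2} \cdot \frac{1}{100} \cdot 121} = \sqrt{138 + \frac{121}{200}} = \sqrt{\frac{27721}{200}} = \frac{\sqrt{55442}}{20} \approx 11.773$)
$k^{2} = \left(\frac{\sqrt{55442}}{20}\right)^{2} = \frac{27721}{200}$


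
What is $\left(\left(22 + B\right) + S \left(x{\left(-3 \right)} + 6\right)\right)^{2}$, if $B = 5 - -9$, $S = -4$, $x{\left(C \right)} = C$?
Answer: $576$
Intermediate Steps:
$B = 14$ ($B = 5 + 9 = 14$)
$\left(\left(22 + B\right) + S \left(x{\left(-3 \right)} + 6\right)\right)^{2} = \left(\left(22 + 14\right) - 4 \left(-3 + 6\right)\right)^{2} = \left(36 - 12\right)^{2} = 24^{2} = 576$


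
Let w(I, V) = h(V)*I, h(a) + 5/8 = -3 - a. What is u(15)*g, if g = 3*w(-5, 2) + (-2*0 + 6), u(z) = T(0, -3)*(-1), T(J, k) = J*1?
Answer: 0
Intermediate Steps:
T(J, k) = J
h(a) = -29/8 - a (h(a) = -5/8 + (-3 - a) = -29/8 - a)
w(I, V) = I*(-29/8 - V) (w(I, V) = (-29/8 - V)*I = I*(-29/8 - V))
u(z) = 0 (u(z) = 0*(-1) = 0)
g = 723/8 (g = 3*(-1/8*(-5)*(29 + 8*2)) + (-2*0 + 6) = 3*(-1/8*(-5)*(29 + 16)) + (0 + 6) = 3*(-1/8*(-5)*45) + 6 = 3*(225/8) + 6 = 675/8 + 6 = 723/8 ≈ 90.375)
u(15)*g = 0*(723/8) = 0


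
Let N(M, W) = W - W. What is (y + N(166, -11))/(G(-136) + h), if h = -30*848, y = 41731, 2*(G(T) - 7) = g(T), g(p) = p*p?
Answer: -41731/16185 ≈ -2.5784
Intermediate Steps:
N(M, W) = 0
g(p) = p²
G(T) = 7 + T²/2
h = -25440
(y + N(166, -11))/(G(-136) + h) = (41731 + 0)/((7 + (½)*(-136)²) - 25440) = 41731/((7 + (½)*18496) - 25440) = 41731/((7 + 9248) - 25440) = 41731/(9255 - 25440) = 41731/(-16185) = 41731*(-1/16185) = -41731/16185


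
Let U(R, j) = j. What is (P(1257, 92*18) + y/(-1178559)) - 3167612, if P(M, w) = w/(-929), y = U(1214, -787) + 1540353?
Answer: -3468162561249850/1094881311 ≈ -3.1676e+6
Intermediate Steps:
y = 1539566 (y = -787 + 1540353 = 1539566)
P(M, w) = -w/929 (P(M, w) = w*(-1/929) = -w/929)
(P(1257, 92*18) + y/(-1178559)) - 3167612 = (-92*18/929 + 1539566/(-1178559)) - 3167612 = (-1/929*1656 + 1539566*(-1/1178559)) - 3167612 = (-1656/929 - 1539566/1178559) - 3167612 = -3381950518/1094881311 - 3167612 = -3468162561249850/1094881311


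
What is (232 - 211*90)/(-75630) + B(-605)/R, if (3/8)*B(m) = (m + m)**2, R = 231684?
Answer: 37453202059/2190282615 ≈ 17.100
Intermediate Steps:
B(m) = 32*m**2/3 (B(m) = 8*(m + m)**2/3 = 8*(2*m)**2/3 = 8*(4*m**2)/3 = 32*m**2/3)
(232 - 211*90)/(-75630) + B(-605)/R = (232 - 211*90)/(-75630) + ((32/3)*(-605)**2)/231684 = (232 - 18990)*(-1/75630) + ((32/3)*366025)*(1/231684) = -18758*(-1/75630) + (11712800/3)*(1/231684) = 9379/37815 + 2928200/173763 = 37453202059/2190282615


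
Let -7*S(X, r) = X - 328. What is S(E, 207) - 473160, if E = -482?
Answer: -3311310/7 ≈ -4.7304e+5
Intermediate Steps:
S(X, r) = 328/7 - X/7 (S(X, r) = -(X - 328)/7 = -(-328 + X)/7 = 328/7 - X/7)
S(E, 207) - 473160 = (328/7 - ⅐*(-482)) - 473160 = (328/7 + 482/7) - 473160 = 810/7 - 473160 = -3311310/7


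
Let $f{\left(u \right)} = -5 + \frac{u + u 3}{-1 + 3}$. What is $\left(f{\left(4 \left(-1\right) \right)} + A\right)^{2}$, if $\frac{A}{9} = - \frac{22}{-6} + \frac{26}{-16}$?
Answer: $\frac{1849}{64} \approx 28.891$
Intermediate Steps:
$A = \frac{147}{8}$ ($A = 9 \left(- \frac{22}{-6} + \frac{26}{-16}\right) = 9 \left(\left(-22\right) \left(- \frac{1}{6}\right) + 26 \left(- \frac{1}{16}\right)\right) = 9 \left(\frac{11}{3} - \frac{13}{8}\right) = 9 \cdot \frac{49}{24} = \frac{147}{8} \approx 18.375$)
$f{\left(u \right)} = -5 + 2 u$ ($f{\left(u \right)} = -5 + \frac{u + 3 u}{2} = -5 + 4 u \frac{1}{2} = -5 + 2 u$)
$\left(f{\left(4 \left(-1\right) \right)} + A\right)^{2} = \left(\left(-5 + 2 \cdot 4 \left(-1\right)\right) + \frac{147}{8}\right)^{2} = \left(\left(-5 + 2 \left(-4\right)\right) + \frac{147}{8}\right)^{2} = \left(\left(-5 - 8\right) + \frac{147}{8}\right)^{2} = \left(-13 + \frac{147}{8}\right)^{2} = \left(\frac{43}{8}\right)^{2} = \frac{1849}{64}$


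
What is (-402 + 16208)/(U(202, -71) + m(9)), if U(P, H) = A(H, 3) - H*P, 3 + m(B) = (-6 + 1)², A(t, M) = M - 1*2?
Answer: 15806/14365 ≈ 1.1003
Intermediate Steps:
A(t, M) = -2 + M (A(t, M) = M - 2 = -2 + M)
m(B) = 22 (m(B) = -3 + (-6 + 1)² = -3 + (-5)² = -3 + 25 = 22)
U(P, H) = 1 - H*P (U(P, H) = (-2 + 3) - H*P = 1 - H*P)
(-402 + 16208)/(U(202, -71) + m(9)) = (-402 + 16208)/((1 - 1*(-71)*202) + 22) = 15806/((1 + 14342) + 22) = 15806/(14343 + 22) = 15806/14365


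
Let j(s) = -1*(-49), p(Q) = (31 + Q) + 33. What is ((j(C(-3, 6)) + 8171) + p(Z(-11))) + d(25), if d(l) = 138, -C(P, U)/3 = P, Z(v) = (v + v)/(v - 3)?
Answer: 58965/7 ≈ 8423.6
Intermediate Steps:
Z(v) = 2*v/(-3 + v) (Z(v) = (2*v)/(-3 + v) = 2*v/(-3 + v))
C(P, U) = -3*P
p(Q) = 64 + Q
j(s) = 49
((j(C(-3, 6)) + 8171) + p(Z(-11))) + d(25) = ((49 + 8171) + (64 + 2*(-11)/(-3 - 11))) + 138 = (8220 + (64 + 2*(-11)/(-14))) + 138 = (8220 + (64 + 2*(-11)*(-1/14))) + 138 = (8220 + (64 + 11/7)) + 138 = (8220 + 459/7) + 138 = 57999/7 + 138 = 58965/7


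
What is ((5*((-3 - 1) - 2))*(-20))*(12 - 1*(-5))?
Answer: 10200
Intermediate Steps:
((5*((-3 - 1) - 2))*(-20))*(12 - 1*(-5)) = ((5*(-4 - 2))*(-20))*(12 + 5) = ((5*(-6))*(-20))*17 = -30*(-20)*17 = 600*17 = 10200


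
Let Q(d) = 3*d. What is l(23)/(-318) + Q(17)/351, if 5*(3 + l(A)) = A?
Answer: 4349/31005 ≈ 0.14027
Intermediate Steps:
l(A) = -3 + A/5
l(23)/(-318) + Q(17)/351 = (-3 + (⅕)*23)/(-318) + (3*17)/351 = (-3 + 23/5)*(-1/318) + 51*(1/351) = (8/5)*(-1/318) + 17/117 = -4/795 + 17/117 = 4349/31005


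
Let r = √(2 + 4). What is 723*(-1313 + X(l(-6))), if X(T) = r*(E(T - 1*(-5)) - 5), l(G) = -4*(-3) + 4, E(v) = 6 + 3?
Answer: -949299 + 2892*√6 ≈ -9.4222e+5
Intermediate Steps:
r = √6 ≈ 2.4495
E(v) = 9
l(G) = 16 (l(G) = 12 + 4 = 16)
X(T) = 4*√6 (X(T) = √6*(9 - 5) = √6*4 = 4*√6)
723*(-1313 + X(l(-6))) = 723*(-1313 + 4*√6) = -949299 + 2892*√6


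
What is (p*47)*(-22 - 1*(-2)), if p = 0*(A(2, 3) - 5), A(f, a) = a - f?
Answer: 0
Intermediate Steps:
p = 0 (p = 0*((3 - 1*2) - 5) = 0*((3 - 2) - 5) = 0*(1 - 5) = 0*(-4) = 0)
(p*47)*(-22 - 1*(-2)) = (0*47)*(-22 - 1*(-2)) = 0*(-22 + 2) = 0*(-20) = 0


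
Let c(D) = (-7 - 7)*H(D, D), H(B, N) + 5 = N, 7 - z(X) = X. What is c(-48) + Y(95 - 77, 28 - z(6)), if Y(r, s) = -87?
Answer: 655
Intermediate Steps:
z(X) = 7 - X
H(B, N) = -5 + N
c(D) = 70 - 14*D (c(D) = (-7 - 7)*(-5 + D) = -14*(-5 + D) = 70 - 14*D)
c(-48) + Y(95 - 77, 28 - z(6)) = (70 - 14*(-48)) - 87 = (70 + 672) - 87 = 742 - 87 = 655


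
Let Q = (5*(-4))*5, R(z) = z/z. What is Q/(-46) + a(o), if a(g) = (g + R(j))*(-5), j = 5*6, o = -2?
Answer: 165/23 ≈ 7.1739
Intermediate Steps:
j = 30
R(z) = 1
a(g) = -5 - 5*g (a(g) = (g + 1)*(-5) = (1 + g)*(-5) = -5 - 5*g)
Q = -100 (Q = -20*5 = -100)
Q/(-46) + a(o) = -100/(-46) + (-5 - 5*(-2)) = -100*(-1/46) + (-5 + 10) = 50/23 + 5 = 165/23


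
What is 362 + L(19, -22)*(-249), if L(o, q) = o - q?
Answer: -9847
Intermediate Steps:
362 + L(19, -22)*(-249) = 362 + (19 - 1*(-22))*(-249) = 362 + (19 + 22)*(-249) = 362 + 41*(-249) = 362 - 10209 = -9847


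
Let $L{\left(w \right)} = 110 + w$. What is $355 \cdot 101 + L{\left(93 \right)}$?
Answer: $36058$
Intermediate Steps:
$355 \cdot 101 + L{\left(93 \right)} = 355 \cdot 101 + \left(110 + 93\right) = 35855 + 203 = 36058$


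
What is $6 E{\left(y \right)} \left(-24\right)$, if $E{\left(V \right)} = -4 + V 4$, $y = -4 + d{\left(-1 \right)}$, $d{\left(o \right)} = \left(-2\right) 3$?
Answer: $6336$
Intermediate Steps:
$d{\left(o \right)} = -6$
$y = -10$ ($y = -4 - 6 = -10$)
$E{\left(V \right)} = -4 + 4 V$
$6 E{\left(y \right)} \left(-24\right) = 6 \left(-4 + 4 \left(-10\right)\right) \left(-24\right) = 6 \left(-4 - 40\right) \left(-24\right) = 6 \left(-44\right) \left(-24\right) = \left(-264\right) \left(-24\right) = 6336$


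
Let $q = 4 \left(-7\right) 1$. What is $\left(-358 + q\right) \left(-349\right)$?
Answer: $134714$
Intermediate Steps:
$q = -28$ ($q = \left(-28\right) 1 = -28$)
$\left(-358 + q\right) \left(-349\right) = \left(-358 - 28\right) \left(-349\right) = \left(-386\right) \left(-349\right) = 134714$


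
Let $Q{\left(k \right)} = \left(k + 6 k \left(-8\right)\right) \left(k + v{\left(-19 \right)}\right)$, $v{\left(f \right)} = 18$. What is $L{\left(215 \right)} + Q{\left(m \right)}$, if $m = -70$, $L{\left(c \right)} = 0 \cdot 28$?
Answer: $-171080$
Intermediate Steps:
$L{\left(c \right)} = 0$
$Q{\left(k \right)} = - 47 k \left(18 + k\right)$ ($Q{\left(k \right)} = \left(k + 6 k \left(-8\right)\right) \left(k + 18\right) = \left(k - 48 k\right) \left(18 + k\right) = - 47 k \left(18 + k\right)$)
$L{\left(215 \right)} + Q{\left(m \right)} = 0 - - 3290 \left(18 - 70\right) = 0 - \left(-3290\right) \left(-52\right) = 0 - 171080 = -171080$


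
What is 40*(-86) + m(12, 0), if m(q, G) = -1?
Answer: -3441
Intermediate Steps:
40*(-86) + m(12, 0) = 40*(-86) - 1 = -3440 - 1 = -3441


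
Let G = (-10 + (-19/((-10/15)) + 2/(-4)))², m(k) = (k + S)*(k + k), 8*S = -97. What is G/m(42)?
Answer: 216/1673 ≈ 0.12911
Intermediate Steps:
S = -97/8 (S = (⅛)*(-97) = -97/8 ≈ -12.125)
m(k) = 2*k*(-97/8 + k) (m(k) = (k - 97/8)*(k + k) = (-97/8 + k)*(2*k) = 2*k*(-97/8 + k))
G = 324 (G = (-10 + (-19/((-10*1/15)) + 2*(-¼)))² = (-10 + (-19/(-⅔) - ½))² = (-10 + (-19*(-3/2) - ½))² = (-10 + (57/2 - ½))² = (-10 + 28)² = 18² = 324)
G/m(42) = 324/(((¼)*42*(-97 + 8*42))) = 324/(((¼)*42*(-97 + 336))) = 324/(((¼)*42*239)) = 324/(5019/2) = 324*(2/5019) = 216/1673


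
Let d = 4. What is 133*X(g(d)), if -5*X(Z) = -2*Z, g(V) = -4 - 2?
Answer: -1596/5 ≈ -319.20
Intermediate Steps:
g(V) = -6
X(Z) = 2*Z/5 (X(Z) = -(-2)*Z/5 = 2*Z/5)
133*X(g(d)) = 133*((⅖)*(-6)) = 133*(-12/5) = -1596/5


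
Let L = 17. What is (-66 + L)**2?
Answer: 2401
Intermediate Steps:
(-66 + L)**2 = (-66 + 17)**2 = (-49)**2 = 2401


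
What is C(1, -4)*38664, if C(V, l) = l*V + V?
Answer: -115992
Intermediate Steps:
C(V, l) = V + V*l (C(V, l) = V*l + V = V + V*l)
C(1, -4)*38664 = (1*(1 - 4))*38664 = (1*(-3))*38664 = -3*38664 = -115992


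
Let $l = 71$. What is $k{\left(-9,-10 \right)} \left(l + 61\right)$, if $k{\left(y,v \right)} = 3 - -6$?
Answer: $1188$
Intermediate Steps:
$k{\left(y,v \right)} = 9$ ($k{\left(y,v \right)} = 3 + 6 = 9$)
$k{\left(-9,-10 \right)} \left(l + 61\right) = 9 \left(71 + 61\right) = 9 \cdot 132 = 1188$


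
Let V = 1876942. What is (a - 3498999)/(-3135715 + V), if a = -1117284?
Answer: 1538761/419591 ≈ 3.6673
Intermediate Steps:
(a - 3498999)/(-3135715 + V) = (-1117284 - 3498999)/(-3135715 + 1876942) = -4616283/(-1258773) = -4616283*(-1/1258773) = 1538761/419591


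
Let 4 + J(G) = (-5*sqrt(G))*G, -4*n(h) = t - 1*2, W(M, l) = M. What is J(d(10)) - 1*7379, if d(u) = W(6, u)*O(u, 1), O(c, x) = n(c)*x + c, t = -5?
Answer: -7383 - 705*sqrt(282)/4 ≈ -10343.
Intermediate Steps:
n(h) = 7/4 (n(h) = -(-5 - 1*2)/4 = -(-5 - 2)/4 = -1/4*(-7) = 7/4)
O(c, x) = c + 7*x/4 (O(c, x) = 7*x/4 + c = c + 7*x/4)
d(u) = 21/2 + 6*u (d(u) = 6*(u + (7/4)*1) = 6*(u + 7/4) = 6*(7/4 + u) = 21/2 + 6*u)
J(G) = -4 - 5*G**(3/2) (J(G) = -4 + (-5*sqrt(G))*G = -4 - 5*G**(3/2))
J(d(10)) - 1*7379 = (-4 - 5*(21/2 + 6*10)**(3/2)) - 1*7379 = (-4 - 5*(21/2 + 60)**(3/2)) - 7379 = (-4 - 705*sqrt(282)/4) - 7379 = -7383 - 705*sqrt(282)/4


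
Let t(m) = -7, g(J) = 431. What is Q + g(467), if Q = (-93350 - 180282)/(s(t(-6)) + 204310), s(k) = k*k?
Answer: 87805097/204359 ≈ 429.66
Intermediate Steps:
s(k) = k²
Q = -273632/204359 (Q = (-93350 - 180282)/((-7)² + 204310) = -273632/(49 + 204310) = -273632/204359 ≈ -1.3390)
Q + g(467) = -273632/204359 + 431 = 87805097/204359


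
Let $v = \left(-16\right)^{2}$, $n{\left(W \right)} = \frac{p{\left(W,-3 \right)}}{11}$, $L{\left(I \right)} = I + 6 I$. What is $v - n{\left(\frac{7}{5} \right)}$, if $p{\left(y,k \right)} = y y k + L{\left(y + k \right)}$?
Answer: $\frac{70827}{275} \approx 257.55$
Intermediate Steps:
$L{\left(I \right)} = 7 I$
$p{\left(y,k \right)} = 7 k + 7 y + k y^{2}$ ($p{\left(y,k \right)} = y y k + 7 \left(y + k\right) = y^{2} k + 7 \left(k + y\right) = k y^{2} + \left(7 k + 7 y\right) = 7 k + 7 y + k y^{2}$)
$n{\left(W \right)} = - \frac{21}{11} - \frac{3 W^{2}}{11} + \frac{7 W}{11}$ ($n{\left(W \right)} = \frac{7 \left(-3\right) + 7 W - 3 W^{2}}{11} = \left(-21 + 7 W - 3 W^{2}\right) \frac{1}{11} = \left(-21 - 3 W^{2} + 7 W\right) \frac{1}{11} = - \frac{21}{11} - \frac{3 W^{2}}{11} + \frac{7 W}{11}$)
$v = 256$
$v - n{\left(\frac{7}{5} \right)} = 256 - \left(- \frac{21}{11} - \frac{3 \left(\frac{7}{5}\right)^{2}}{11} + \frac{7 \cdot \frac{7}{5}}{11}\right) = 256 - \left(- \frac{21}{11} - \frac{3 \left(7 \cdot \frac{1}{5}\right)^{2}}{11} + \frac{7 \cdot 7 \cdot \frac{1}{5}}{11}\right) = 256 - \left(- \frac{21}{11} - \frac{3 \left(\frac{7}{5}\right)^{2}}{11} + \frac{7}{11} \cdot \frac{7}{5}\right) = 256 - \left(- \frac{21}{11} - \frac{147}{275} + \frac{49}{55}\right) = 256 - - \frac{427}{275} = 256 + \frac{427}{275} = \frac{70827}{275}$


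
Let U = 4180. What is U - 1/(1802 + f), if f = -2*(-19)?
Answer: 7691199/1840 ≈ 4180.0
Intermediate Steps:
f = 38
U - 1/(1802 + f) = 4180 - 1/(1802 + 38) = 4180 - 1/1840 = 7691199/1840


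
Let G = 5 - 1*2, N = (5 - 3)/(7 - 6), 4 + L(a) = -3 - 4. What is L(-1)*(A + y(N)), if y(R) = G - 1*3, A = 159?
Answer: -1749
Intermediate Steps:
L(a) = -11 (L(a) = -4 + (-3 - 4) = -4 - 7 = -11)
N = 2 (N = 2/1 = 2*1 = 2)
G = 3 (G = 5 - 2 = 3)
y(R) = 0 (y(R) = 3 - 1*3 = 3 - 3 = 0)
L(-1)*(A + y(N)) = -11*(159 + 0) = -11*159 = -1749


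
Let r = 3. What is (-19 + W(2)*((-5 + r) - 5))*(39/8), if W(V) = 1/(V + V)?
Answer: -3237/32 ≈ -101.16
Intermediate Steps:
W(V) = 1/(2*V)
(-19 + W(2)*((-5 + r) - 5))*(39/8) = (-19 + ((½)/2)*((-5 + 3) - 5))*(39/8) = (-19 + ((½)*(½))*(-2 - 5))*(39*(⅛)) = (-19 + (¼)*(-7))*(39/8) = (-19 - 7/4)*(39/8) = -83/4*39/8 = -3237/32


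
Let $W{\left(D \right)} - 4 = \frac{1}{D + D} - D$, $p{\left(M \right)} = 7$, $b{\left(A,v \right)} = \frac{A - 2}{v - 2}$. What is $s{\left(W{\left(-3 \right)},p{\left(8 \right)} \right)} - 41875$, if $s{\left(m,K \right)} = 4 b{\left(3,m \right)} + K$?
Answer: $- \frac{1214148}{29} \approx -41867.0$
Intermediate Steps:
$b{\left(A,v \right)} = \frac{-2 + A}{-2 + v}$
$W{\left(D \right)} = 4 + \frac{1}{2 D} - D$ ($W{\left(D \right)} = 4 - \left(D - \frac{1}{D + D}\right) = 4 - \left(D - \frac{1}{2 D}\right) = 4 + \frac{1}{2 D} - D$)
$s{\left(m,K \right)} = K + \frac{4}{-2 + m}$ ($s{\left(m,K \right)} = 4 \frac{-2 + 3}{-2 + m} + K = 4 \frac{1}{-2 + m} 1 + K = \frac{4}{-2 + m} + K = K + \frac{4}{-2 + m}$)
$s{\left(W{\left(-3 \right)},p{\left(8 \right)} \right)} - 41875 = \frac{4 + 7 \left(-2 + \left(4 + \frac{1}{2 \left(-3\right)} - -3\right)\right)}{-2 + \left(4 + \frac{1}{2 \left(-3\right)} - -3\right)} - 41875 = \frac{4 + 7 \left(-2 + \left(4 + \frac{1}{2} \left(- \frac{1}{3}\right) + 3\right)\right)}{-2 + \left(4 + \frac{1}{2} \left(- \frac{1}{3}\right) + 3\right)} - 41875 = \frac{4 + 7 \left(-2 + \left(4 - \frac{1}{6} + 3\right)\right)}{-2 + \left(4 - \frac{1}{6} + 3\right)} - 41875 = \frac{4 + 7 \left(-2 + \frac{41}{6}\right)}{-2 + \frac{41}{6}} - 41875 = \frac{4 + 7 \cdot \frac{29}{6}}{\frac{29}{6}} - 41875 = \frac{6 \left(4 + \frac{203}{6}\right)}{29} - 41875 = \frac{6}{29} \cdot \frac{227}{6} - 41875 = \frac{227}{29} - 41875 = - \frac{1214148}{29}$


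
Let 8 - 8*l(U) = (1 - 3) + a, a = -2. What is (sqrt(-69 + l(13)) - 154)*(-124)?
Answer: 19096 - 186*I*sqrt(30) ≈ 19096.0 - 1018.8*I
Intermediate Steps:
l(U) = 3/2 (l(U) = 1 - ((1 - 3) - 2)/8 = 1 - (-2 - 2)/8 = 1 - 1/8*(-4) = 1 + 1/2 = 3/2)
(sqrt(-69 + l(13)) - 154)*(-124) = (sqrt(-69 + 3/2) - 154)*(-124) = (sqrt(-135/2) - 154)*(-124) = (3*I*sqrt(30)/2 - 154)*(-124) = (-154 + 3*I*sqrt(30)/2)*(-124) = 19096 - 186*I*sqrt(30)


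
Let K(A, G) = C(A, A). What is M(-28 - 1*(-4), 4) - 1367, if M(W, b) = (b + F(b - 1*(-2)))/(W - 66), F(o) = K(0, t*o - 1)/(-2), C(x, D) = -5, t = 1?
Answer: -246073/180 ≈ -1367.1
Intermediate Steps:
K(A, G) = -5
F(o) = 5/2 (F(o) = -5/(-2) = -5*(-½) = 5/2)
M(W, b) = (5/2 + b)/(-66 + W) (M(W, b) = (b + 5/2)/(W - 66) = (5/2 + b)/(-66 + W))
M(-28 - 1*(-4), 4) - 1367 = (5/2 + 4)/(-66 + (-28 - 1*(-4))) - 1367 = (13/2)/(-66 + (-28 + 4)) - 1367 = (13/2)/(-66 - 24) - 1367 = (13/2)/(-90) - 1367 = -1/90*13/2 - 1367 = -13/180 - 1367 = -246073/180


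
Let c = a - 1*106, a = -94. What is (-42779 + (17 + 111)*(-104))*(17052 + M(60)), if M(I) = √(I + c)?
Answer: -956463732 - 112182*I*√35 ≈ -9.5646e+8 - 6.6368e+5*I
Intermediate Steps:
c = -200 (c = -94 - 1*106 = -94 - 106 = -200)
M(I) = √(-200 + I) (M(I) = √(I - 200) = √(-200 + I))
(-42779 + (17 + 111)*(-104))*(17052 + M(60)) = (-42779 + (17 + 111)*(-104))*(17052 + √(-200 + 60)) = (-42779 + 128*(-104))*(17052 + √(-140)) = (-42779 - 13312)*(17052 + 2*I*√35) = -56091*(17052 + 2*I*√35) = -956463732 - 112182*I*√35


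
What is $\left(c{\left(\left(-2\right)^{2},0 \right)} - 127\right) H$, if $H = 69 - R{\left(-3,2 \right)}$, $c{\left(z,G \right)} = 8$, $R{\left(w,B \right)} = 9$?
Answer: $-7140$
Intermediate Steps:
$H = 60$ ($H = 69 - 9 = 60$)
$\left(c{\left(\left(-2\right)^{2},0 \right)} - 127\right) H = \left(8 - 127\right) 60 = \left(-119\right) 60 = -7140$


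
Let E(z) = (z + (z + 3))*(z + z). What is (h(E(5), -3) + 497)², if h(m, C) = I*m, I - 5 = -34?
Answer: 10712529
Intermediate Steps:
I = -29 (I = 5 - 34 = -29)
E(z) = 2*z*(3 + 2*z) (E(z) = (z + (3 + z))*(2*z) = (3 + 2*z)*(2*z) = 2*z*(3 + 2*z))
h(m, C) = -29*m
(h(E(5), -3) + 497)² = (-58*5*(3 + 2*5) + 497)² = (-58*5*(3 + 10) + 497)² = (-58*5*13 + 497)² = (-29*130 + 497)² = (-3770 + 497)² = (-3273)² = 10712529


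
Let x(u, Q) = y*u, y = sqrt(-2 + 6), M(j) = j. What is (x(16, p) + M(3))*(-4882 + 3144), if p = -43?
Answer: -60830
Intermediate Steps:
y = 2 (y = sqrt(4) = 2)
x(u, Q) = 2*u
(x(16, p) + M(3))*(-4882 + 3144) = (2*16 + 3)*(-4882 + 3144) = (32 + 3)*(-1738) = 35*(-1738) = -60830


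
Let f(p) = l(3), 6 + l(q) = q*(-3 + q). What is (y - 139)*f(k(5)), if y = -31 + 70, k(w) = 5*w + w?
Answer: 600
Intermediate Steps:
l(q) = -6 + q*(-3 + q)
k(w) = 6*w
f(p) = -6 (f(p) = -6 + 3² - 3*3 = -6 + 9 - 9 = -6)
y = 39
(y - 139)*f(k(5)) = (39 - 139)*(-6) = -100*(-6) = 600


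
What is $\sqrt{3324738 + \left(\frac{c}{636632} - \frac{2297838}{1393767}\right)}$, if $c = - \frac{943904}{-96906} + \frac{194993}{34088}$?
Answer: $\frac{\sqrt{153056359641664930188876622172550547132540359}}{6784956754302425976} \approx 1823.4$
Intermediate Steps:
$c = \frac{25535895605}{1651665864}$ ($c = \left(-943904\right) \left(- \frac{1}{96906}\right) + 194993 \cdot \frac{1}{34088} = \frac{471952}{48453} + \frac{194993}{34088} = \frac{25535895605}{1651665864} \approx 15.461$)
$\sqrt{3324738 + \left(\frac{c}{636632} - \frac{2297838}{1393767}\right)} = \sqrt{3324738 + \left(\frac{25535895605}{1651665864 \cdot 636632} - \frac{2297838}{1393767}\right)} = \sqrt{3324738 + \left(\frac{25535895605}{1651665864} \cdot \frac{1}{636632} - \frac{765946}{464589}\right)} = \sqrt{3324738 + \left(\frac{25535895605}{1051503342330048} - \frac{765946}{464589}\right)} = \sqrt{3324738 - \frac{268460971782709238021}{162838962103258223424}} = \sqrt{\frac{541396616724290756521024891}{162838962103258223424}} = \frac{\sqrt{153056359641664930188876622172550547132540359}}{6784956754302425976}$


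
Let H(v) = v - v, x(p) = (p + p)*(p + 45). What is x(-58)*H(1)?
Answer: 0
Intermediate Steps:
x(p) = 2*p*(45 + p) (x(p) = (2*p)*(45 + p) = 2*p*(45 + p))
H(v) = 0
x(-58)*H(1) = (2*(-58)*(45 - 58))*0 = (2*(-58)*(-13))*0 = 1508*0 = 0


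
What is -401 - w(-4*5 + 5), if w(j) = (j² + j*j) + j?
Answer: -836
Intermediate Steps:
w(j) = j + 2*j² (w(j) = (j² + j²) + j = 2*j² + j = j + 2*j²)
-401 - w(-4*5 + 5) = -401 - (-4*5 + 5)*(1 + 2*(-4*5 + 5)) = -401 - (-20 + 5)*(1 + 2*(-20 + 5)) = -401 - (-15)*(1 + 2*(-15)) = -401 - (-15)*(1 - 30) = -401 - (-15)*(-29) = -401 - 1*435 = -401 - 435 = -836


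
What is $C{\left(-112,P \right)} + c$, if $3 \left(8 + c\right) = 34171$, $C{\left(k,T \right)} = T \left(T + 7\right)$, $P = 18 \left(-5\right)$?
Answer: $\frac{56557}{3} \approx 18852.0$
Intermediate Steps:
$P = -90$
$C{\left(k,T \right)} = T \left(7 + T\right)$
$c = \frac{34147}{3}$ ($c = -8 + \frac{1}{3} \cdot 34171 = -8 + \frac{34171}{3} = \frac{34147}{3} \approx 11382.0$)
$C{\left(-112,P \right)} + c = - 90 \left(7 - 90\right) + \frac{34147}{3} = \left(-90\right) \left(-83\right) + \frac{34147}{3} = 7470 + \frac{34147}{3} = \frac{56557}{3}$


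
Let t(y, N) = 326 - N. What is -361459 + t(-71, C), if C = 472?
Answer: -361605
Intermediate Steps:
-361459 + t(-71, C) = -361459 + (326 - 1*472) = -361459 + (326 - 472) = -361459 - 146 = -361605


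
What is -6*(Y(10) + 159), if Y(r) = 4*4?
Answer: -1050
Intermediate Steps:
Y(r) = 16
-6*(Y(10) + 159) = -6*(16 + 159) = -6*175 = -1050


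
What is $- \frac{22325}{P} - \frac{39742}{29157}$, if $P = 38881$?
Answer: $- \frac{2196138727}{1133653317} \approx -1.9372$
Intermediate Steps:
$- \frac{22325}{P} - \frac{39742}{29157} = - \frac{22325}{38881} - \frac{39742}{29157} = - \frac{2196138727}{1133653317}$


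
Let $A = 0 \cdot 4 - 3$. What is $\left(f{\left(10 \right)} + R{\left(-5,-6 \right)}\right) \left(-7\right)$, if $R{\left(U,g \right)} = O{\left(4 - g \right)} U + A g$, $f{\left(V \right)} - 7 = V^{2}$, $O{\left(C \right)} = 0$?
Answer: $-875$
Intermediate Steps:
$f{\left(V \right)} = 7 + V^{2}$
$A = -3$ ($A = 0 - 3 = -3$)
$R{\left(U,g \right)} = - 3 g$ ($R{\left(U,g \right)} = 0 U - 3 g = 0 - 3 g = - 3 g$)
$\left(f{\left(10 \right)} + R{\left(-5,-6 \right)}\right) \left(-7\right) = \left(\left(7 + 10^{2}\right) - -18\right) \left(-7\right) = \left(\left(7 + 100\right) + 18\right) \left(-7\right) = \left(107 + 18\right) \left(-7\right) = 125 \left(-7\right) = -875$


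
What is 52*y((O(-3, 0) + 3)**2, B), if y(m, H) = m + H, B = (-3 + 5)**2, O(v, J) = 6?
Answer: 4420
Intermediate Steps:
B = 4 (B = 2**2 = 4)
y(m, H) = H + m
52*y((O(-3, 0) + 3)**2, B) = 52*(4 + (6 + 3)**2) = 52*(4 + 9**2) = 52*(4 + 81) = 52*85 = 4420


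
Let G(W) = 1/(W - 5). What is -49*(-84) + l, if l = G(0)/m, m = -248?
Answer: 5103841/1240 ≈ 4116.0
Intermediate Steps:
G(W) = 1/(-5 + W)
l = 1/1240 (l = 1/((-5 + 0)*(-248)) = -1/248/(-5) = -1/5*(-1/248) = 1/1240 ≈ 0.00080645)
-49*(-84) + l = -49*(-84) + 1/1240 = 4116 + 1/1240 = 5103841/1240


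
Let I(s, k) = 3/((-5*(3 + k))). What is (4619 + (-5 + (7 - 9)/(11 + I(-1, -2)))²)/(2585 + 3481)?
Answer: 3140669/4100616 ≈ 0.76590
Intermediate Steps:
I(s, k) = 3/(-15 - 5*k)
(4619 + (-5 + (7 - 9)/(11 + I(-1, -2)))²)/(2585 + 3481) = (4619 + (-5 + (7 - 9)/(11 - 3/(15 + 5*(-2))))²)/(2585 + 3481) = (4619 + (-5 - 2/(11 - 3/(15 - 10)))²)/6066 = (4619 + (-5 - 2/(11 - 3/5))²)*(1/6066) = (4619 + (-5 - 2/(11 - 3*⅕))²)*(1/6066) = (4619 + (-5 - 2/(11 - ⅗))²)*(1/6066) = (4619 + (-5 - 2/52/5)²)*(1/6066) = (4619 + (-5 - 2*5/52)²)*(1/6066) = (4619 + (-5 - 5/26)²)*(1/6066) = (4619 + (-135/26)²)*(1/6066) = (4619 + 18225/676)*(1/6066) = (3140669/676)*(1/6066) = 3140669/4100616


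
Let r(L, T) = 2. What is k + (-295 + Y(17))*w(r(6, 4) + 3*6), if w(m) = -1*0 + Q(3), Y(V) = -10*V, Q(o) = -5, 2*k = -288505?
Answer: -283855/2 ≈ -1.4193e+5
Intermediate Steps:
k = -288505/2 (k = (1/2)*(-288505) = -288505/2 ≈ -1.4425e+5)
w(m) = -5 (w(m) = -1*0 - 5 = 0 - 5 = -5)
k + (-295 + Y(17))*w(r(6, 4) + 3*6) = -288505/2 + (-295 - 10*17)*(-5) = -288505/2 + (-295 - 170)*(-5) = -288505/2 - 465*(-5) = -288505/2 + 2325 = -283855/2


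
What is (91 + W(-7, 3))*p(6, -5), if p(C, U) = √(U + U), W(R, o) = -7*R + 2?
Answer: 142*I*√10 ≈ 449.04*I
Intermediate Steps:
W(R, o) = 2 - 7*R
p(C, U) = √2*√U (p(C, U) = √(2*U) = √2*√U)
(91 + W(-7, 3))*p(6, -5) = (91 + (2 - 7*(-7)))*(√2*√(-5)) = (91 + (2 + 49))*(√2*(I*√5)) = (91 + 51)*(I*√10) = 142*(I*√10) = 142*I*√10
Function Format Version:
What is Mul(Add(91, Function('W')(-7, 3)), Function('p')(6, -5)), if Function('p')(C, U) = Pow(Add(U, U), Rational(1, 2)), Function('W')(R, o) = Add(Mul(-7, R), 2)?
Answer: Mul(142, I, Pow(10, Rational(1, 2))) ≈ Mul(449.04, I)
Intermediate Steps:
Function('W')(R, o) = Add(2, Mul(-7, R))
Function('p')(C, U) = Mul(Pow(2, Rational(1, 2)), Pow(U, Rational(1, 2))) (Function('p')(C, U) = Pow(Mul(2, U), Rational(1, 2)) = Mul(Pow(2, Rational(1, 2)), Pow(U, Rational(1, 2))))
Mul(Add(91, Function('W')(-7, 3)), Function('p')(6, -5)) = Mul(Add(91, Add(2, Mul(-7, -7))), Mul(Pow(2, Rational(1, 2)), Pow(-5, Rational(1, 2)))) = Mul(Add(91, Add(2, 49)), Mul(Pow(2, Rational(1, 2)), Mul(I, Pow(5, Rational(1, 2))))) = Mul(Add(91, 51), Mul(I, Pow(10, Rational(1, 2)))) = Mul(142, Mul(I, Pow(10, Rational(1, 2)))) = Mul(142, I, Pow(10, Rational(1, 2)))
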